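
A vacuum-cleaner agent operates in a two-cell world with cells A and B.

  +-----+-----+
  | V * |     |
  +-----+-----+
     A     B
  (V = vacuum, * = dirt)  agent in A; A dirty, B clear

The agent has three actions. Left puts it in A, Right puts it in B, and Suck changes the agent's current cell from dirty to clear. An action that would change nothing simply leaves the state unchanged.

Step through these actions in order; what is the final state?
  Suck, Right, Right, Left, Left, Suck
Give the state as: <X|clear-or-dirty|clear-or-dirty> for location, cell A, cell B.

<A|clear|clear>

[1] after Suck: <A|clear|clear>
[2] after Right: <B|clear|clear>
[3] after Right: <B|clear|clear>
[4] after Left: <A|clear|clear>
[5] after Left: <A|clear|clear>
[6] after Suck: <A|clear|clear>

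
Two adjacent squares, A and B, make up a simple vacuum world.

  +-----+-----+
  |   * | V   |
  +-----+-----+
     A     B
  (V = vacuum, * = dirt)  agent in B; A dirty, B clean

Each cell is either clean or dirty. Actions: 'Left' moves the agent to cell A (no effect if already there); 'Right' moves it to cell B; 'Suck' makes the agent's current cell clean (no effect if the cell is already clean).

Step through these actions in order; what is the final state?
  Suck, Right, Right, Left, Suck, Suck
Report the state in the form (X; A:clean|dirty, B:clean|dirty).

Suck (#1): (B; A:dirty, B:clean)
Right (#2): (B; A:dirty, B:clean)
Right (#3): (B; A:dirty, B:clean)
Left (#4): (A; A:dirty, B:clean)
Suck (#5): (A; A:clean, B:clean)
Suck (#6): (A; A:clean, B:clean)

(A; A:clean, B:clean)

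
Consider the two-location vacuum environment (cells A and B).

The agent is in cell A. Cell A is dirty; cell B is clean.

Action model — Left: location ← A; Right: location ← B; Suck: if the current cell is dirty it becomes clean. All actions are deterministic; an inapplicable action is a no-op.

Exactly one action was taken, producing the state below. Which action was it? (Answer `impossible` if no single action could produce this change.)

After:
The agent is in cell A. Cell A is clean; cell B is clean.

Suck

try  Left: (A; A:dirty, B:clean)
try Right: (B; A:dirty, B:clean)
try  Suck: (A; A:clean, B:clean)  ← match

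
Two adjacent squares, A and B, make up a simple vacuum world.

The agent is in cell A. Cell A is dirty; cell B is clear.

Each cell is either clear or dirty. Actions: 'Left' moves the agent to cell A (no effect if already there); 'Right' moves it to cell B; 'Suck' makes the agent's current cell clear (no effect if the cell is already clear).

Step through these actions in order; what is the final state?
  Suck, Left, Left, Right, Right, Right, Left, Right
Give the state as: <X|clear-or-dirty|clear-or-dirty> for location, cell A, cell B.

1) do Suck; now <A|clear|clear>
2) do Left; now <A|clear|clear>
3) do Left; now <A|clear|clear>
4) do Right; now <B|clear|clear>
5) do Right; now <B|clear|clear>
6) do Right; now <B|clear|clear>
7) do Left; now <A|clear|clear>
8) do Right; now <B|clear|clear>

<B|clear|clear>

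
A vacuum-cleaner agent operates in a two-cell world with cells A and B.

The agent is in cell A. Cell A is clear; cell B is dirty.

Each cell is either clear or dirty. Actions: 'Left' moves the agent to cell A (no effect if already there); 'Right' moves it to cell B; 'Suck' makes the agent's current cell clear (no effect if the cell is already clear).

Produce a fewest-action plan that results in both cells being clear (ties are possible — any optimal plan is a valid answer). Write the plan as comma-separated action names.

Right, Suck

Right (#1): <B|clear|dirty>
Suck (#2): <B|clear|clear>
min 2: go B then Suck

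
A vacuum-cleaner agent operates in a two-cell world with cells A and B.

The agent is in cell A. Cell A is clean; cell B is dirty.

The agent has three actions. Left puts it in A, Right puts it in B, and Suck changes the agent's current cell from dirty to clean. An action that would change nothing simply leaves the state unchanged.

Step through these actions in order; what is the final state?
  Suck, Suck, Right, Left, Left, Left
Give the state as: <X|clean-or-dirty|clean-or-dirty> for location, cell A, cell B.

Suck (#1): <A|clean|dirty>
Suck (#2): <A|clean|dirty>
Right (#3): <B|clean|dirty>
Left (#4): <A|clean|dirty>
Left (#5): <A|clean|dirty>
Left (#6): <A|clean|dirty>

<A|clean|dirty>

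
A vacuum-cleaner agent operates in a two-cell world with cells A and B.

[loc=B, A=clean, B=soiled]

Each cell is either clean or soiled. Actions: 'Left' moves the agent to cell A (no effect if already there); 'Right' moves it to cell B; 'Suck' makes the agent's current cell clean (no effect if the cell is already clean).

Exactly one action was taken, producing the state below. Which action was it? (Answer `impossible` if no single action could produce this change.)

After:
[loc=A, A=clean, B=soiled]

try  Left: in A — A clean, B soiled  ← match
try Right: in B — A clean, B soiled
try  Suck: in B — A clean, B clean

Left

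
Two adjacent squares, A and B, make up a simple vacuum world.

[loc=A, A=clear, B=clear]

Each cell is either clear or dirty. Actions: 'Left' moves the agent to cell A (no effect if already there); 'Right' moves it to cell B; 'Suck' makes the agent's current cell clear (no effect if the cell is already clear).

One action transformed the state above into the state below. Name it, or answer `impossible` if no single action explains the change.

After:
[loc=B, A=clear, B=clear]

try  Left: (A; A:clear, B:clear)
try Right: (B; A:clear, B:clear)  ← match
try  Suck: (A; A:clear, B:clear)

Right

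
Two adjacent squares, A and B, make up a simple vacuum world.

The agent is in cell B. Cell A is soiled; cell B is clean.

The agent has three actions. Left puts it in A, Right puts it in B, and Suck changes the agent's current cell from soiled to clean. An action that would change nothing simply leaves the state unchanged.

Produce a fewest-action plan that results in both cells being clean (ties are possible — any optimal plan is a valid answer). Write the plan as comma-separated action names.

1. Left → loc=A A=soiled B=clean
2. Suck → loc=A A=clean B=clean
min 2: go A then Suck

Left, Suck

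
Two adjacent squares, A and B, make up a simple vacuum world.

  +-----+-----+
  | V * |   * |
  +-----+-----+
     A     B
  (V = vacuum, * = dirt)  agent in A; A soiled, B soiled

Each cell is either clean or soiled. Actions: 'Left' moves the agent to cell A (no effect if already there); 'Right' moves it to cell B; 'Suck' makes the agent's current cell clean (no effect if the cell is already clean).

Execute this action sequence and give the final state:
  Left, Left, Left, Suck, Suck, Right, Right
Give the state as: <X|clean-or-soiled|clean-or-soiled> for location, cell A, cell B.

<B|clean|soiled>

step 1/7 (Left): <A|soiled|soiled>
step 2/7 (Left): <A|soiled|soiled>
step 3/7 (Left): <A|soiled|soiled>
step 4/7 (Suck): <A|clean|soiled>
step 5/7 (Suck): <A|clean|soiled>
step 6/7 (Right): <B|clean|soiled>
step 7/7 (Right): <B|clean|soiled>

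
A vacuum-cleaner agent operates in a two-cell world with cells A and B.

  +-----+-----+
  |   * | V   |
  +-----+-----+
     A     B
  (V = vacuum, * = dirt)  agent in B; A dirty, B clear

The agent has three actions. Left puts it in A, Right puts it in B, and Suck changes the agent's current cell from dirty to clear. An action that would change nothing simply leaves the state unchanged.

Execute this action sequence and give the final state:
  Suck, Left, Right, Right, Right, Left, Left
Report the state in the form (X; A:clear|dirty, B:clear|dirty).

(A; A:dirty, B:clear)

Suck (#1): (B; A:dirty, B:clear)
Left (#2): (A; A:dirty, B:clear)
Right (#3): (B; A:dirty, B:clear)
Right (#4): (B; A:dirty, B:clear)
Right (#5): (B; A:dirty, B:clear)
Left (#6): (A; A:dirty, B:clear)
Left (#7): (A; A:dirty, B:clear)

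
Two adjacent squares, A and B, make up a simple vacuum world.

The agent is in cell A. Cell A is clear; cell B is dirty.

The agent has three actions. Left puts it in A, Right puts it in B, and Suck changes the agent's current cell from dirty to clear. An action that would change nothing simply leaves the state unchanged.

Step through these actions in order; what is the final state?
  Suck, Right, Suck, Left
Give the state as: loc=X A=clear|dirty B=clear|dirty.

loc=A A=clear B=clear

[1] after Suck: loc=A A=clear B=dirty
[2] after Right: loc=B A=clear B=dirty
[3] after Suck: loc=B A=clear B=clear
[4] after Left: loc=A A=clear B=clear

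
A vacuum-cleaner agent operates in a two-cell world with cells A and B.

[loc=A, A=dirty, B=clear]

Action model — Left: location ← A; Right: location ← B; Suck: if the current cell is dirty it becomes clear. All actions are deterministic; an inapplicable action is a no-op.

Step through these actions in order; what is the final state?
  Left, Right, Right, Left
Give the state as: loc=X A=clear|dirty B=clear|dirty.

Left (#1): loc=A A=dirty B=clear
Right (#2): loc=B A=dirty B=clear
Right (#3): loc=B A=dirty B=clear
Left (#4): loc=A A=dirty B=clear

loc=A A=dirty B=clear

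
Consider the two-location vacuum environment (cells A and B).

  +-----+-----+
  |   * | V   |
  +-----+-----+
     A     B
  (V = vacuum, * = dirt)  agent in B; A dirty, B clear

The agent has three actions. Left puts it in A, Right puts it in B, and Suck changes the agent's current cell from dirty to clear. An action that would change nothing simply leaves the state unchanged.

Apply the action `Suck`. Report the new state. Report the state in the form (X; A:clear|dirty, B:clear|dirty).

start: (B; A:dirty, B:clear)
step 1/1 (Suck): (B; A:dirty, B:clear)

(B; A:dirty, B:clear)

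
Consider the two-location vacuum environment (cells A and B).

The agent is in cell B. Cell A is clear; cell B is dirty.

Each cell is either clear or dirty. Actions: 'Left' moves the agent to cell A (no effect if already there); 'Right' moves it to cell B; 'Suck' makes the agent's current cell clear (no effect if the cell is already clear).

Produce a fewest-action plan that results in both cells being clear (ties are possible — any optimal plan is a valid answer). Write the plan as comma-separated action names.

step 1/1 (Suck): (B; A:clear, B:clear)
min 1: B is dirty, one Suck

Suck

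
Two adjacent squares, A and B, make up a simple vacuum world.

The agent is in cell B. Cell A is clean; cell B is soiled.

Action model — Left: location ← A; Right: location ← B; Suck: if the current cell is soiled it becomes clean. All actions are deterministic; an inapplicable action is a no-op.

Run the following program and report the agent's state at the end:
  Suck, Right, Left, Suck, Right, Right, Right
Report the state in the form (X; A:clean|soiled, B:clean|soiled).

step 1/7 (Suck): (B; A:clean, B:clean)
step 2/7 (Right): (B; A:clean, B:clean)
step 3/7 (Left): (A; A:clean, B:clean)
step 4/7 (Suck): (A; A:clean, B:clean)
step 5/7 (Right): (B; A:clean, B:clean)
step 6/7 (Right): (B; A:clean, B:clean)
step 7/7 (Right): (B; A:clean, B:clean)

(B; A:clean, B:clean)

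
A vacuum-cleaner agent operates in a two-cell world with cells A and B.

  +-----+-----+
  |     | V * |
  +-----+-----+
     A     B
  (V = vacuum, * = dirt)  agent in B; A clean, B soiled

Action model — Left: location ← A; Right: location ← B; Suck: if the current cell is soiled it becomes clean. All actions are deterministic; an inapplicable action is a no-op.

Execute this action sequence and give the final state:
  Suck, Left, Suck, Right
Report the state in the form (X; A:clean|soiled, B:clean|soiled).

(B; A:clean, B:clean)

t=1 Suck ⇒ (B; A:clean, B:clean)
t=2 Left ⇒ (A; A:clean, B:clean)
t=3 Suck ⇒ (A; A:clean, B:clean)
t=4 Right ⇒ (B; A:clean, B:clean)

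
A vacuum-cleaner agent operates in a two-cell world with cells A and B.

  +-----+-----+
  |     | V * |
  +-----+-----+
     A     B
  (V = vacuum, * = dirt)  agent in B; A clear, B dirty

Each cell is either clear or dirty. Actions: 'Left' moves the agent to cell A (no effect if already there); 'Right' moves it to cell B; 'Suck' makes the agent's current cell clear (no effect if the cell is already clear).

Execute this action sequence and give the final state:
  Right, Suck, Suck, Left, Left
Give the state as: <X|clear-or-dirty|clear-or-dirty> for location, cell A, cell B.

[1] after Right: <B|clear|dirty>
[2] after Suck: <B|clear|clear>
[3] after Suck: <B|clear|clear>
[4] after Left: <A|clear|clear>
[5] after Left: <A|clear|clear>

<A|clear|clear>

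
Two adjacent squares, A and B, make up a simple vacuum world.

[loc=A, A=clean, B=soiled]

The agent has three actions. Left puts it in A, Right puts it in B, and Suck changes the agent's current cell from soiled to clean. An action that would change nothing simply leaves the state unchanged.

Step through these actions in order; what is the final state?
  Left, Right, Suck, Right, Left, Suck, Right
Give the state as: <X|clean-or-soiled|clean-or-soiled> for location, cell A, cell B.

<B|clean|clean>

1. Left → <A|clean|soiled>
2. Right → <B|clean|soiled>
3. Suck → <B|clean|clean>
4. Right → <B|clean|clean>
5. Left → <A|clean|clean>
6. Suck → <A|clean|clean>
7. Right → <B|clean|clean>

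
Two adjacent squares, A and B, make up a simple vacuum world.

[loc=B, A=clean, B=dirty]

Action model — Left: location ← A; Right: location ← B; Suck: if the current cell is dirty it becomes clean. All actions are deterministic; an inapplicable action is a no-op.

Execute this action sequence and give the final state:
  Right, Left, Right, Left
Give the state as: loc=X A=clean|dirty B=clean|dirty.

loc=A A=clean B=dirty

[1] after Right: loc=B A=clean B=dirty
[2] after Left: loc=A A=clean B=dirty
[3] after Right: loc=B A=clean B=dirty
[4] after Left: loc=A A=clean B=dirty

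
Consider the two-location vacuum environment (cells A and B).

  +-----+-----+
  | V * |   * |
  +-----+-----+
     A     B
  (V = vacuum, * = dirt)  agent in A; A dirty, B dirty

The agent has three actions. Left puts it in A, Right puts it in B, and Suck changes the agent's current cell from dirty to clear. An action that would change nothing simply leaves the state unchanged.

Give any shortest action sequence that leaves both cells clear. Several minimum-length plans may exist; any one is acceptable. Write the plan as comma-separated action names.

Suck, Right, Suck

t=1 Suck ⇒ in A — A clear, B dirty
t=2 Right ⇒ in B — A clear, B dirty
t=3 Suck ⇒ in B — A clear, B clear
min 3: Suck A + move + Suck B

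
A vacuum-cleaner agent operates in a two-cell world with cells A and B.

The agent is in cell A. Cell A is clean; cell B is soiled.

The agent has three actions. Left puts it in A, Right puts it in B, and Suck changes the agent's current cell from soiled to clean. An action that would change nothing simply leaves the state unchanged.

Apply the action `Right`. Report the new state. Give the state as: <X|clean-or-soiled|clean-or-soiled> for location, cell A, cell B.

<B|clean|soiled>

start: <A|clean|soiled>
[1] after Right: <B|clean|soiled>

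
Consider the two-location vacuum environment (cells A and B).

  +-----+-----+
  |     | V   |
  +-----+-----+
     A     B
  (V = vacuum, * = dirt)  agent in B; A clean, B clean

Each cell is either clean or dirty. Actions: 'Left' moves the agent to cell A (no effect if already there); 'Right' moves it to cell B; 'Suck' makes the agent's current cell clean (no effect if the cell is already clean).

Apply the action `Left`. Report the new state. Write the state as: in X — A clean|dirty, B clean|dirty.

in A — A clean, B clean

start: in B — A clean, B clean
[1] after Left: in A — A clean, B clean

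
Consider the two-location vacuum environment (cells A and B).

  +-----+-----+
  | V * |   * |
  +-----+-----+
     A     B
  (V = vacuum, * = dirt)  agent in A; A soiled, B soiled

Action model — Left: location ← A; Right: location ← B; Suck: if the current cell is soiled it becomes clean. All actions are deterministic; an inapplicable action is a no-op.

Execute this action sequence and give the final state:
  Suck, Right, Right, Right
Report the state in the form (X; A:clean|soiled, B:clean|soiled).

Suck (#1): (A; A:clean, B:soiled)
Right (#2): (B; A:clean, B:soiled)
Right (#3): (B; A:clean, B:soiled)
Right (#4): (B; A:clean, B:soiled)

(B; A:clean, B:soiled)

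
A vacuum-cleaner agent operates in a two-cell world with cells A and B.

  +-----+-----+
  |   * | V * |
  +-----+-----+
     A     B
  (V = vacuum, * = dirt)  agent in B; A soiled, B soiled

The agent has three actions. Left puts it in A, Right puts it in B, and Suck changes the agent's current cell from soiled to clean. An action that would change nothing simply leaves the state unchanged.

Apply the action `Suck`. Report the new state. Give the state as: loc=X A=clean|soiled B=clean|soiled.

loc=B A=soiled B=clean

start: loc=B A=soiled B=soiled
Suck (#1): loc=B A=soiled B=clean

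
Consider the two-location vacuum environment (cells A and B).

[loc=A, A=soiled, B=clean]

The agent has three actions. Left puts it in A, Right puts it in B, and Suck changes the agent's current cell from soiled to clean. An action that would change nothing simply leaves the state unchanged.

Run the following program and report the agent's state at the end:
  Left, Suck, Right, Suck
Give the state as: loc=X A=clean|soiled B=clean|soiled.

t=1 Left ⇒ loc=A A=soiled B=clean
t=2 Suck ⇒ loc=A A=clean B=clean
t=3 Right ⇒ loc=B A=clean B=clean
t=4 Suck ⇒ loc=B A=clean B=clean

loc=B A=clean B=clean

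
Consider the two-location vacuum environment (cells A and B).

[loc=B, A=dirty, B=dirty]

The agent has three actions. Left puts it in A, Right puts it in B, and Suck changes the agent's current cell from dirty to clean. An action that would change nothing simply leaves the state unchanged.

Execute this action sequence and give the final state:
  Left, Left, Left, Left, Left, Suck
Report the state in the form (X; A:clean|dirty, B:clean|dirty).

1) do Left; now (A; A:dirty, B:dirty)
2) do Left; now (A; A:dirty, B:dirty)
3) do Left; now (A; A:dirty, B:dirty)
4) do Left; now (A; A:dirty, B:dirty)
5) do Left; now (A; A:dirty, B:dirty)
6) do Suck; now (A; A:clean, B:dirty)

(A; A:clean, B:dirty)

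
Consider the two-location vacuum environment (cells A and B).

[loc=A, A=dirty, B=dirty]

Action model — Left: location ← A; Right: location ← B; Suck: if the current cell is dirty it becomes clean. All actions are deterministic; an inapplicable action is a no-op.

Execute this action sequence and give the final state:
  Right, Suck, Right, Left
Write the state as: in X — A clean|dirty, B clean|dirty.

Right (#1): in B — A dirty, B dirty
Suck (#2): in B — A dirty, B clean
Right (#3): in B — A dirty, B clean
Left (#4): in A — A dirty, B clean

in A — A dirty, B clean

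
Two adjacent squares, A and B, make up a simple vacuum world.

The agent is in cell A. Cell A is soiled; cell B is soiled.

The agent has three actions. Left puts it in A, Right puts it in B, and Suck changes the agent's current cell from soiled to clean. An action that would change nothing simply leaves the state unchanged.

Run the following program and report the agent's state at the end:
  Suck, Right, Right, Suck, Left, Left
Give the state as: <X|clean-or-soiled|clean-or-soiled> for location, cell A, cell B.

<A|clean|clean>

t=1 Suck ⇒ <A|clean|soiled>
t=2 Right ⇒ <B|clean|soiled>
t=3 Right ⇒ <B|clean|soiled>
t=4 Suck ⇒ <B|clean|clean>
t=5 Left ⇒ <A|clean|clean>
t=6 Left ⇒ <A|clean|clean>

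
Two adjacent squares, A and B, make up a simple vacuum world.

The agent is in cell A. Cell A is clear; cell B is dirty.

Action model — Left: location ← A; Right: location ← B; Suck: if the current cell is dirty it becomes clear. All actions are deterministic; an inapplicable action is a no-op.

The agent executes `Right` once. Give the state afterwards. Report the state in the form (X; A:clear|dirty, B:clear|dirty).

start: (A; A:clear, B:dirty)
[1] after Right: (B; A:clear, B:dirty)

(B; A:clear, B:dirty)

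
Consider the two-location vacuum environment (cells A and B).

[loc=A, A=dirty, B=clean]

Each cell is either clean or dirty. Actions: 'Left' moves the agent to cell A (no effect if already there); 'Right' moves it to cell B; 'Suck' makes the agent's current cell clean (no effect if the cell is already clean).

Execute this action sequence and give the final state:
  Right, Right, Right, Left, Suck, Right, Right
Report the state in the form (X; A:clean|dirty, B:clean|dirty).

(B; A:clean, B:clean)

t=1 Right ⇒ (B; A:dirty, B:clean)
t=2 Right ⇒ (B; A:dirty, B:clean)
t=3 Right ⇒ (B; A:dirty, B:clean)
t=4 Left ⇒ (A; A:dirty, B:clean)
t=5 Suck ⇒ (A; A:clean, B:clean)
t=6 Right ⇒ (B; A:clean, B:clean)
t=7 Right ⇒ (B; A:clean, B:clean)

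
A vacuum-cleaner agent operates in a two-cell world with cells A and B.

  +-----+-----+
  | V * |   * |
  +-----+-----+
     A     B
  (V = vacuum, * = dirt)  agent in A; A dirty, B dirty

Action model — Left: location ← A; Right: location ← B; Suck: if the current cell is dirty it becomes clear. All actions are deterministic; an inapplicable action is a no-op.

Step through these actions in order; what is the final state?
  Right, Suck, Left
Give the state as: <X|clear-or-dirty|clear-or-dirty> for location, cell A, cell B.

[1] after Right: <B|dirty|dirty>
[2] after Suck: <B|dirty|clear>
[3] after Left: <A|dirty|clear>

<A|dirty|clear>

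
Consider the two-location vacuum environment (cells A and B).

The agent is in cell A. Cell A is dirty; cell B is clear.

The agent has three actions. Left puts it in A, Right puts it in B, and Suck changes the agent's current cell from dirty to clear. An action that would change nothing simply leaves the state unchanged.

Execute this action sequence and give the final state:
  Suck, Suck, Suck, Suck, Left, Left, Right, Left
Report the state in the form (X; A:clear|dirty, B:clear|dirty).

[1] after Suck: (A; A:clear, B:clear)
[2] after Suck: (A; A:clear, B:clear)
[3] after Suck: (A; A:clear, B:clear)
[4] after Suck: (A; A:clear, B:clear)
[5] after Left: (A; A:clear, B:clear)
[6] after Left: (A; A:clear, B:clear)
[7] after Right: (B; A:clear, B:clear)
[8] after Left: (A; A:clear, B:clear)

(A; A:clear, B:clear)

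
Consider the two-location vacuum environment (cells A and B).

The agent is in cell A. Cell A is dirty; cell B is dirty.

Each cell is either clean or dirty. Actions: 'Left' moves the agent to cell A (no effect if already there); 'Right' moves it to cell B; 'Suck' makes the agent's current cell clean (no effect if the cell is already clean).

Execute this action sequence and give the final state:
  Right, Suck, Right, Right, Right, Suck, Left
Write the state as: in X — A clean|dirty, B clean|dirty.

in A — A dirty, B clean

1. Right → in B — A dirty, B dirty
2. Suck → in B — A dirty, B clean
3. Right → in B — A dirty, B clean
4. Right → in B — A dirty, B clean
5. Right → in B — A dirty, B clean
6. Suck → in B — A dirty, B clean
7. Left → in A — A dirty, B clean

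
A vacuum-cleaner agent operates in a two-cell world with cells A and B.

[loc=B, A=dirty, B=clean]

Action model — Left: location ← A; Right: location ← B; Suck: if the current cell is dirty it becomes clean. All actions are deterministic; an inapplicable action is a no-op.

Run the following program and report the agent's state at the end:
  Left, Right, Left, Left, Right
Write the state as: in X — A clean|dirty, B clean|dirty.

step 1/5 (Left): in A — A dirty, B clean
step 2/5 (Right): in B — A dirty, B clean
step 3/5 (Left): in A — A dirty, B clean
step 4/5 (Left): in A — A dirty, B clean
step 5/5 (Right): in B — A dirty, B clean

in B — A dirty, B clean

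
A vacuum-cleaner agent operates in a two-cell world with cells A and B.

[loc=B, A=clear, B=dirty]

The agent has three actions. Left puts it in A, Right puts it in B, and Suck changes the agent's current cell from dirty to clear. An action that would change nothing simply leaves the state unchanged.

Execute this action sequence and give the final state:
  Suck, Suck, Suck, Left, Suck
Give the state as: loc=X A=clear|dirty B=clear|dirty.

loc=A A=clear B=clear

t=1 Suck ⇒ loc=B A=clear B=clear
t=2 Suck ⇒ loc=B A=clear B=clear
t=3 Suck ⇒ loc=B A=clear B=clear
t=4 Left ⇒ loc=A A=clear B=clear
t=5 Suck ⇒ loc=A A=clear B=clear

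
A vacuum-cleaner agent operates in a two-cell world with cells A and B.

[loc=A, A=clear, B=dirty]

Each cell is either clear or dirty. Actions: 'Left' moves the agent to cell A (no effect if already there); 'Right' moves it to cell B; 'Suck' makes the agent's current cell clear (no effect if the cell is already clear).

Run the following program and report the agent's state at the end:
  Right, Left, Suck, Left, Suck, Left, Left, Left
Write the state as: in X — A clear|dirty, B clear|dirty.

in A — A clear, B dirty

t=1 Right ⇒ in B — A clear, B dirty
t=2 Left ⇒ in A — A clear, B dirty
t=3 Suck ⇒ in A — A clear, B dirty
t=4 Left ⇒ in A — A clear, B dirty
t=5 Suck ⇒ in A — A clear, B dirty
t=6 Left ⇒ in A — A clear, B dirty
t=7 Left ⇒ in A — A clear, B dirty
t=8 Left ⇒ in A — A clear, B dirty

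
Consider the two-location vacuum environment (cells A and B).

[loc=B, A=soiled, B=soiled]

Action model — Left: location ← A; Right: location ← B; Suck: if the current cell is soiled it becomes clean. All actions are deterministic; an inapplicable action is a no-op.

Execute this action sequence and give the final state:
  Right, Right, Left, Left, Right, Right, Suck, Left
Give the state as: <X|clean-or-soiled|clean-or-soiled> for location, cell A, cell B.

<A|soiled|clean>

t=1 Right ⇒ <B|soiled|soiled>
t=2 Right ⇒ <B|soiled|soiled>
t=3 Left ⇒ <A|soiled|soiled>
t=4 Left ⇒ <A|soiled|soiled>
t=5 Right ⇒ <B|soiled|soiled>
t=6 Right ⇒ <B|soiled|soiled>
t=7 Suck ⇒ <B|soiled|clean>
t=8 Left ⇒ <A|soiled|clean>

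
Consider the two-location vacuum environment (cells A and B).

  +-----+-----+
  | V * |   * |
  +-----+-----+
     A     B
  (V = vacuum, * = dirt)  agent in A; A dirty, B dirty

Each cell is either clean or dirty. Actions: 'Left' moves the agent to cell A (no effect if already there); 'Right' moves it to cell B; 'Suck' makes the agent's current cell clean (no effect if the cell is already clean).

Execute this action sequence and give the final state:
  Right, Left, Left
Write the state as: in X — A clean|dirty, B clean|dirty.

1. Right → in B — A dirty, B dirty
2. Left → in A — A dirty, B dirty
3. Left → in A — A dirty, B dirty

in A — A dirty, B dirty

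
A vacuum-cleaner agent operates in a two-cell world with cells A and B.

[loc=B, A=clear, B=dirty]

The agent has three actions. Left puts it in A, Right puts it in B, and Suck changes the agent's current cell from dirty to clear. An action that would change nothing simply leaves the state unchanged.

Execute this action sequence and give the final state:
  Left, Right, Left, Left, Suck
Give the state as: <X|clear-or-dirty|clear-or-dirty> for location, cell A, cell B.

Left (#1): <A|clear|dirty>
Right (#2): <B|clear|dirty>
Left (#3): <A|clear|dirty>
Left (#4): <A|clear|dirty>
Suck (#5): <A|clear|dirty>

<A|clear|dirty>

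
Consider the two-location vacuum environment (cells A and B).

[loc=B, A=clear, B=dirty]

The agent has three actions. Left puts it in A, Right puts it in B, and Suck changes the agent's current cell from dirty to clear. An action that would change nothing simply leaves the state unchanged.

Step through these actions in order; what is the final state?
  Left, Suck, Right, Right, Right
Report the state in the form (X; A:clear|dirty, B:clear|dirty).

(B; A:clear, B:dirty)

step 1/5 (Left): (A; A:clear, B:dirty)
step 2/5 (Suck): (A; A:clear, B:dirty)
step 3/5 (Right): (B; A:clear, B:dirty)
step 4/5 (Right): (B; A:clear, B:dirty)
step 5/5 (Right): (B; A:clear, B:dirty)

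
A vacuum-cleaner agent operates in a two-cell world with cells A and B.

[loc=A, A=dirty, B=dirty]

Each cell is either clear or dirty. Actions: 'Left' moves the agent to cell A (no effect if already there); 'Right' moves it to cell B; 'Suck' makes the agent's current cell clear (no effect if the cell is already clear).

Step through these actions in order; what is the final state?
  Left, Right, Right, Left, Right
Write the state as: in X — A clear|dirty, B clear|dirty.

t=1 Left ⇒ in A — A dirty, B dirty
t=2 Right ⇒ in B — A dirty, B dirty
t=3 Right ⇒ in B — A dirty, B dirty
t=4 Left ⇒ in A — A dirty, B dirty
t=5 Right ⇒ in B — A dirty, B dirty

in B — A dirty, B dirty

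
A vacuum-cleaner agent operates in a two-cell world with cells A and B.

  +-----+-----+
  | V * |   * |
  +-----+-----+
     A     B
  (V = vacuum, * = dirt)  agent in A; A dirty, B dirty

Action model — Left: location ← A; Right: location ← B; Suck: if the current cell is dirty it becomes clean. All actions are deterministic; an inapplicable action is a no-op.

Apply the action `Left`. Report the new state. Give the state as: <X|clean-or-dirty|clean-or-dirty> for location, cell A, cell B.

<A|dirty|dirty>

start: <A|dirty|dirty>
t=1 Left ⇒ <A|dirty|dirty>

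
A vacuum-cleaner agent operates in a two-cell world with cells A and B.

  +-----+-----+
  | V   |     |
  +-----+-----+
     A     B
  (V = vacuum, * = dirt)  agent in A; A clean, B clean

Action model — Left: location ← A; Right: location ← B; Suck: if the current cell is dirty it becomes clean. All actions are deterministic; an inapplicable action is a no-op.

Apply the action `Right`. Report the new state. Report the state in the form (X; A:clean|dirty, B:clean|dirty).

start: (A; A:clean, B:clean)
t=1 Right ⇒ (B; A:clean, B:clean)

(B; A:clean, B:clean)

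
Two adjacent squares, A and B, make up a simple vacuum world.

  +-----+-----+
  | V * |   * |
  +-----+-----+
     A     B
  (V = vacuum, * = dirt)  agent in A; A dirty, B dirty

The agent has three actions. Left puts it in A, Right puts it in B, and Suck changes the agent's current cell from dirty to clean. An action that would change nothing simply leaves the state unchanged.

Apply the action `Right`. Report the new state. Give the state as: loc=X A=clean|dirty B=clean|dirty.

start: loc=A A=dirty B=dirty
[1] after Right: loc=B A=dirty B=dirty

loc=B A=dirty B=dirty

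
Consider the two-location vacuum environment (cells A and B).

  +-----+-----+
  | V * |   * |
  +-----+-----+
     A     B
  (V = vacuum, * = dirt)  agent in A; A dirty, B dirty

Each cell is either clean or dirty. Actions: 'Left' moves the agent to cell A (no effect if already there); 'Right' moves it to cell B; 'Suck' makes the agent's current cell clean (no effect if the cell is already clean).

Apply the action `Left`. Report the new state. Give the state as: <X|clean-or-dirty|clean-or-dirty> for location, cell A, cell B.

start: <A|dirty|dirty>
t=1 Left ⇒ <A|dirty|dirty>

<A|dirty|dirty>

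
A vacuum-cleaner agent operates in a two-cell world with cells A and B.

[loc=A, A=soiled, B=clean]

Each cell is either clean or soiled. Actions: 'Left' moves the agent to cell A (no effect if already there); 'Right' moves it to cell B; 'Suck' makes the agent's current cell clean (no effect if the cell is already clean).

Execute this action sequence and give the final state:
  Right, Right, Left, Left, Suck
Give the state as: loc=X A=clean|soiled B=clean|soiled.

loc=A A=clean B=clean

[1] after Right: loc=B A=soiled B=clean
[2] after Right: loc=B A=soiled B=clean
[3] after Left: loc=A A=soiled B=clean
[4] after Left: loc=A A=soiled B=clean
[5] after Suck: loc=A A=clean B=clean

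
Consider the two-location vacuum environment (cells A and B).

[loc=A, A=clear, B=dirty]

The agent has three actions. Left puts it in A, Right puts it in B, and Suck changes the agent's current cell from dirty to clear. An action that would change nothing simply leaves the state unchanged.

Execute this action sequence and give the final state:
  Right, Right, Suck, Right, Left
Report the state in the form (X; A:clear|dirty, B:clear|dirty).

t=1 Right ⇒ (B; A:clear, B:dirty)
t=2 Right ⇒ (B; A:clear, B:dirty)
t=3 Suck ⇒ (B; A:clear, B:clear)
t=4 Right ⇒ (B; A:clear, B:clear)
t=5 Left ⇒ (A; A:clear, B:clear)

(A; A:clear, B:clear)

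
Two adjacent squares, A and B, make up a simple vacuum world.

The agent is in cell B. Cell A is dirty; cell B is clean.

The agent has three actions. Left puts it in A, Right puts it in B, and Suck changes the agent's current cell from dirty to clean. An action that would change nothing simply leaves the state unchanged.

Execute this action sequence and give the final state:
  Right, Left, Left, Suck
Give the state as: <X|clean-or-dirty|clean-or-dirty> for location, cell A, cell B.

step 1/4 (Right): <B|dirty|clean>
step 2/4 (Left): <A|dirty|clean>
step 3/4 (Left): <A|dirty|clean>
step 4/4 (Suck): <A|clean|clean>

<A|clean|clean>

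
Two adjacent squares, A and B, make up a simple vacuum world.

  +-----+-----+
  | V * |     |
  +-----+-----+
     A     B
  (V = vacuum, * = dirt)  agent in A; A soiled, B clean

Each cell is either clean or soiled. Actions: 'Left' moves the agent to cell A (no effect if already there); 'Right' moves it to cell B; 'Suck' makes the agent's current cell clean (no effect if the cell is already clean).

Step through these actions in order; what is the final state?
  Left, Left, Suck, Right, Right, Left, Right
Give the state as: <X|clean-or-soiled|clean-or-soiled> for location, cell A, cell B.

1. Left → <A|soiled|clean>
2. Left → <A|soiled|clean>
3. Suck → <A|clean|clean>
4. Right → <B|clean|clean>
5. Right → <B|clean|clean>
6. Left → <A|clean|clean>
7. Right → <B|clean|clean>

<B|clean|clean>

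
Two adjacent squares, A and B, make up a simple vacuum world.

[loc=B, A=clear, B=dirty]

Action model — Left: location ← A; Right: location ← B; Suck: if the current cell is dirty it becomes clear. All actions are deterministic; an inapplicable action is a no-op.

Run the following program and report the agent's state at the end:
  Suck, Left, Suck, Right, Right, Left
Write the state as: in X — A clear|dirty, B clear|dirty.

in A — A clear, B clear

t=1 Suck ⇒ in B — A clear, B clear
t=2 Left ⇒ in A — A clear, B clear
t=3 Suck ⇒ in A — A clear, B clear
t=4 Right ⇒ in B — A clear, B clear
t=5 Right ⇒ in B — A clear, B clear
t=6 Left ⇒ in A — A clear, B clear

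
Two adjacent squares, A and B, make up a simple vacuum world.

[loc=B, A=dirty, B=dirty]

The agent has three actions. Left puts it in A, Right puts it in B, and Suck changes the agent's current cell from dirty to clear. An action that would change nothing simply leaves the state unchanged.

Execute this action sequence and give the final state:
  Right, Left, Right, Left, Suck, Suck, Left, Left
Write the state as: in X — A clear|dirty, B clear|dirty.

Right (#1): in B — A dirty, B dirty
Left (#2): in A — A dirty, B dirty
Right (#3): in B — A dirty, B dirty
Left (#4): in A — A dirty, B dirty
Suck (#5): in A — A clear, B dirty
Suck (#6): in A — A clear, B dirty
Left (#7): in A — A clear, B dirty
Left (#8): in A — A clear, B dirty

in A — A clear, B dirty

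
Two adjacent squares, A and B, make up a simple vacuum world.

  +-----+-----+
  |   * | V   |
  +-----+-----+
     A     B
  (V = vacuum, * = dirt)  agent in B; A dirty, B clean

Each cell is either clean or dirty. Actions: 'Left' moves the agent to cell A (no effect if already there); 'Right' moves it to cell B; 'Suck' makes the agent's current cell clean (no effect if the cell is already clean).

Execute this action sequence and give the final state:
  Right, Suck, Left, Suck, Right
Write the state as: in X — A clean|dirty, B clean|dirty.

1. Right → in B — A dirty, B clean
2. Suck → in B — A dirty, B clean
3. Left → in A — A dirty, B clean
4. Suck → in A — A clean, B clean
5. Right → in B — A clean, B clean

in B — A clean, B clean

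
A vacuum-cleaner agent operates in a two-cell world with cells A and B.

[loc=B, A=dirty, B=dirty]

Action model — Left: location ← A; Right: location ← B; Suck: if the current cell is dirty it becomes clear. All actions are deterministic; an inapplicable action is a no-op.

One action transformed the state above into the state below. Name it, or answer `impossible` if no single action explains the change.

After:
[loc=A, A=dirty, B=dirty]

Left

try  Left: (A; A:dirty, B:dirty)  ← match
try Right: (B; A:dirty, B:dirty)
try  Suck: (B; A:dirty, B:clear)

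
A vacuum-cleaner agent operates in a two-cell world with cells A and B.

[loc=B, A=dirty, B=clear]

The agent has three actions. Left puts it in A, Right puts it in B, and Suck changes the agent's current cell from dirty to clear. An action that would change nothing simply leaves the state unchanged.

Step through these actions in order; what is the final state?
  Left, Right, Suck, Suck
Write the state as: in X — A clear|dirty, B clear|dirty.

in B — A dirty, B clear

t=1 Left ⇒ in A — A dirty, B clear
t=2 Right ⇒ in B — A dirty, B clear
t=3 Suck ⇒ in B — A dirty, B clear
t=4 Suck ⇒ in B — A dirty, B clear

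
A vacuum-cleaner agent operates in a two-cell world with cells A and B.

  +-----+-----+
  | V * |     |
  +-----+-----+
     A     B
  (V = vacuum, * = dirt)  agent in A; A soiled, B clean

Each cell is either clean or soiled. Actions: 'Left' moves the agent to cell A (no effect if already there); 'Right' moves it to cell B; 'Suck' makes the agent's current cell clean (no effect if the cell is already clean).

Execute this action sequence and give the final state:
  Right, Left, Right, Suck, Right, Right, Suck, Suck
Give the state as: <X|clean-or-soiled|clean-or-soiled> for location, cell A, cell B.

step 1/8 (Right): <B|soiled|clean>
step 2/8 (Left): <A|soiled|clean>
step 3/8 (Right): <B|soiled|clean>
step 4/8 (Suck): <B|soiled|clean>
step 5/8 (Right): <B|soiled|clean>
step 6/8 (Right): <B|soiled|clean>
step 7/8 (Suck): <B|soiled|clean>
step 8/8 (Suck): <B|soiled|clean>

<B|soiled|clean>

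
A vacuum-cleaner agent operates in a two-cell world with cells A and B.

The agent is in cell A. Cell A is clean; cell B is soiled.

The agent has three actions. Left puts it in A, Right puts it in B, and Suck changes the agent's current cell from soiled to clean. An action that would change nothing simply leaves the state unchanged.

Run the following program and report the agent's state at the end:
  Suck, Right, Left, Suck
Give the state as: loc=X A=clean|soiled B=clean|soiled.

step 1/4 (Suck): loc=A A=clean B=soiled
step 2/4 (Right): loc=B A=clean B=soiled
step 3/4 (Left): loc=A A=clean B=soiled
step 4/4 (Suck): loc=A A=clean B=soiled

loc=A A=clean B=soiled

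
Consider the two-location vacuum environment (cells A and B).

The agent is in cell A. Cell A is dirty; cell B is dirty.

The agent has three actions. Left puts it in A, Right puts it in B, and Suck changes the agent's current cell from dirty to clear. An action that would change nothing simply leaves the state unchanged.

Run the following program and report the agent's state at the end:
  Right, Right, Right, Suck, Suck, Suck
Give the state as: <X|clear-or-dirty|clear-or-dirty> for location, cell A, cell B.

step 1/6 (Right): <B|dirty|dirty>
step 2/6 (Right): <B|dirty|dirty>
step 3/6 (Right): <B|dirty|dirty>
step 4/6 (Suck): <B|dirty|clear>
step 5/6 (Suck): <B|dirty|clear>
step 6/6 (Suck): <B|dirty|clear>

<B|dirty|clear>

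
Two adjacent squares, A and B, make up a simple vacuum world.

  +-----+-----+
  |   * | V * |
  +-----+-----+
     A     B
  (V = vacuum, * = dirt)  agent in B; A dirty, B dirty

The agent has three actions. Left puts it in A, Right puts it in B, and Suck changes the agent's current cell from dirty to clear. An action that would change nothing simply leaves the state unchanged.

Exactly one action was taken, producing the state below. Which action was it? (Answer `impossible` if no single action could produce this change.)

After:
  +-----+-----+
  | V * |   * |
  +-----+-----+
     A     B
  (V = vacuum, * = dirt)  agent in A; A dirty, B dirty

try  Left: loc=A A=dirty B=dirty  ← match
try Right: loc=B A=dirty B=dirty
try  Suck: loc=B A=dirty B=clear

Left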